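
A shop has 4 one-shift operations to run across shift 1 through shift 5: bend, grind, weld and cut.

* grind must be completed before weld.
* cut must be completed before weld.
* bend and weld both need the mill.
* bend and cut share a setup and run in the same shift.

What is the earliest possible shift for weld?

Precedence pushes weld to at least shift 2.
weld at shift 2 is achievable: grind -> shift 1, bend -> shift 1, weld -> shift 2, cut -> shift 1.

shift 2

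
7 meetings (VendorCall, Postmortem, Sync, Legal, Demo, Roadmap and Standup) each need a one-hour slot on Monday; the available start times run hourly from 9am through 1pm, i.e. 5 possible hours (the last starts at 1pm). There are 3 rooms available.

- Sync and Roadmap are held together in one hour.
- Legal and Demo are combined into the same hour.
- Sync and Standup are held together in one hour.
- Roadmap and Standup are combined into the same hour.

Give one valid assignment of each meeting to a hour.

Roadmap -> 10am; Standup -> 10am; Sync -> 10am; VendorCall -> 9am; Demo -> 11am; Legal -> 11am; Postmortem -> 9am

Checking: Sync = Roadmap = 10am; Sync = Standup = 10am; Roadmap = Standup = 10am; Legal = Demo = 11am; max 3 per hour (cap 3).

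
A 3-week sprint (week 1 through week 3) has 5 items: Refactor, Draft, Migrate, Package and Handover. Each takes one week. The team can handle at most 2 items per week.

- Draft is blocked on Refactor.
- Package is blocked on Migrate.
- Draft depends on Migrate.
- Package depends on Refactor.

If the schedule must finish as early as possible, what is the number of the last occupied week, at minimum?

The precedence chain requires at least 2 distinct weeks.
With at most 2 per week and 5 tasks, at least 3 weeks are needed.
3 works (last occupied week: week 3): for example Handover in week 3, Draft in week 2, Migrate in week 1, Package in week 2, Refactor in week 1.

3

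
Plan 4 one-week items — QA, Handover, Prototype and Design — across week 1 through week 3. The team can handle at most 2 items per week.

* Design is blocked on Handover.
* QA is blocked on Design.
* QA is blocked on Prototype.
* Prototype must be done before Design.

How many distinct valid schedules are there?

Enumerating: Prototype in week 1, Handover in week 1, QA in week 3, Design in week 2.

1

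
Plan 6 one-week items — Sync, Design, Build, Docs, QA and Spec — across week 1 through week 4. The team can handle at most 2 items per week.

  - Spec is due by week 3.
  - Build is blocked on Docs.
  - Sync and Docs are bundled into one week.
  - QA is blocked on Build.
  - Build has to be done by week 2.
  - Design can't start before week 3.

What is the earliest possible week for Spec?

week 2

Spec's own window allows nothing later than week 3.
Spec at week 2 is achievable: Docs -> week 1; Build -> week 2; Sync -> week 1; Design -> week 3; Spec -> week 2; QA -> week 3.
Nothing earlier works — the capacity limit rule out every week before week 2.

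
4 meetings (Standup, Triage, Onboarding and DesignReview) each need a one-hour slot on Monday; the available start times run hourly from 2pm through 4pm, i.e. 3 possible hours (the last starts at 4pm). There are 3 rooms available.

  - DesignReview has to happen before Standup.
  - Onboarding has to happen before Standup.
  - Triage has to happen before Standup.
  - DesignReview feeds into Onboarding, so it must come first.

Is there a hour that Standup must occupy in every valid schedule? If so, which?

4pm

Precedence pushes Standup to at least 4pm.
So Standup is pinned to 4pm.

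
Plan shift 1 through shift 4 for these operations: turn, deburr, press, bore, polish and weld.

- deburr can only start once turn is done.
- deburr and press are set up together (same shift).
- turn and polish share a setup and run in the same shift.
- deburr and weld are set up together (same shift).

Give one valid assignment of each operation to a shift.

deburr -> shift 2; bore -> shift 1; weld -> shift 2; turn -> shift 1; press -> shift 2; polish -> shift 1

Checking: turn(shift 1) before deburr(shift 2); deburr = press = shift 2; deburr = weld = shift 2; turn = polish = shift 1.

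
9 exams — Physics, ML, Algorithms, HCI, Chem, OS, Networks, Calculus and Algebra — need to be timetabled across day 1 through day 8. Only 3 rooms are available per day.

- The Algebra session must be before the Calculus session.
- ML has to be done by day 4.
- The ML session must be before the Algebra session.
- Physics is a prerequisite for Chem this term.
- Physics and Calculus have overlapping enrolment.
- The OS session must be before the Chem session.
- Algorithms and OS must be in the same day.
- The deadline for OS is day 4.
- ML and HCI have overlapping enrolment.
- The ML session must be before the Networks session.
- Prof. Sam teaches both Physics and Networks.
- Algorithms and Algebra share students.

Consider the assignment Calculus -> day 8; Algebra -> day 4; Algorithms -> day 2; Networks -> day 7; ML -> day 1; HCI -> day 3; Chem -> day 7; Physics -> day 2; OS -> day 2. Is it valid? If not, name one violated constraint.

Yes

The ML session must be before the Networks session — holds.
ML has to be done by day 4 — holds.
Physics and Calculus have overlapping enrolment — holds.
Only 3 rooms are available per day — holds.
The ML session must be before the Algebra session — holds.
The Algebra session must be before the Calculus session — holds.
Prof. Sam teaches both Physics and Networks — holds.
ML and HCI have overlapping enrolment — holds.
The OS session must be before the Chem session — holds.
Algorithms and OS must be in the same day — holds.
Physics is a prerequisite for Chem this term — holds.
Algorithms and Algebra share students — holds.
The deadline for OS is day 4 — holds.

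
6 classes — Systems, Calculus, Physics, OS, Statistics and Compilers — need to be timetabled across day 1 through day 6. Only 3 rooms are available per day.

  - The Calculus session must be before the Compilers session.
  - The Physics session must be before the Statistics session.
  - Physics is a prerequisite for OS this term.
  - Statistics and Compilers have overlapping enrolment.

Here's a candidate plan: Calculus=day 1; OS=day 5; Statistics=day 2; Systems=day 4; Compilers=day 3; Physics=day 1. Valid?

Valid

The Physics session must be before the Statistics session — holds.
Only 3 rooms are available per day — holds.
Statistics and Compilers have overlapping enrolment — holds.
Physics is a prerequisite for OS this term — holds.
The Calculus session must be before the Compilers session — holds.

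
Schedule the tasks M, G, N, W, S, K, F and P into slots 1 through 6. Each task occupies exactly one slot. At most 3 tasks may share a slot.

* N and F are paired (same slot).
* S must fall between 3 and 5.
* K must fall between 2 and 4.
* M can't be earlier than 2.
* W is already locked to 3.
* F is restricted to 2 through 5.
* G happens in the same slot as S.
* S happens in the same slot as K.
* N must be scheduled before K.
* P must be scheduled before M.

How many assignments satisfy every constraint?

16

Splitting on M: it can be 2 (2), 3 (2), 5 (5), 6 (7). Listing each branch's schedules as (G, N, W, S, K, F, P):
M=2: (4,2,3,4,4,2,1) (4,3,3,4,4,3,1) — 2.
M=3: (4,2,3,4,4,2,1) (4,2,3,4,4,2,2) — 2.
M=5: (4,2,3,4,4,2,1) (4,2,3,4,4,2,2) (4,2,3,4,4,2,3) (4,3,3,4,4,3,1) (4,3,3,4,4,3,2) — 5.
M=6: (4,2,3,4,4,2,1) (4,2,3,4,4,2,2) (4,2,3,4,4,2,3) (4,2,3,4,4,2,5) (4,3,3,4,4,3,1) (4,3,3,4,4,3,2) (4,3,3,4,4,3,5) — 7.
Summing: 2 + 2 + 5 + 7 = 16.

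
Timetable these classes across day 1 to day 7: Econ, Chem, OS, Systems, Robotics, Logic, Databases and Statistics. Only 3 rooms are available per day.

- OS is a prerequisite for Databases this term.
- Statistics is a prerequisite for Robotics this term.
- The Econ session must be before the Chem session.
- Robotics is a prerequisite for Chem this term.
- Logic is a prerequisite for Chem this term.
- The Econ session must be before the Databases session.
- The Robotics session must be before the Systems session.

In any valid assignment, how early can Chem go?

Precedence pushes Chem to at least day 3.
Chem at day 3 is achievable: Chem=day 3; Robotics=day 2; OS=day 1; Systems=day 3; Logic=day 2; Statistics=day 1; Econ=day 1; Databases=day 2.

day 3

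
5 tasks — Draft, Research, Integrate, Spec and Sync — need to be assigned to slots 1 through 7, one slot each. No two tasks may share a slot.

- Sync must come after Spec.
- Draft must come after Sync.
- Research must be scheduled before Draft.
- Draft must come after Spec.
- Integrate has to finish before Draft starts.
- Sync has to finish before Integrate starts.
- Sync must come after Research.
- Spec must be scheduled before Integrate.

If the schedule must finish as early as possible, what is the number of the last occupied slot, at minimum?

The precedence chain requires at least 4 distinct slots.
With at most 1 per slot and 5 tasks, at least 5 slots are needed.
5 works (last occupied slot: 5): for example Integrate -> 4, Draft -> 5, Sync -> 3, Research -> 2, Spec -> 1.

5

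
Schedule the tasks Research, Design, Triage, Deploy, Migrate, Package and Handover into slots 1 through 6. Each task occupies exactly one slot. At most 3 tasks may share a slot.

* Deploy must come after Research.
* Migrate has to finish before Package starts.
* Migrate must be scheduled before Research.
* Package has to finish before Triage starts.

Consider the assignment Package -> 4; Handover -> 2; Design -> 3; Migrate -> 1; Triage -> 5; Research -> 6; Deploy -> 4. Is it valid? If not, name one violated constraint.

Migrate must be scheduled before Research — holds.
Migrate has to finish before Package starts — holds.
Package has to finish before Triage starts — holds.
At most 3 tasks may share a slot — holds.
Deploy must come after Research — violated.

No. Deploy must come after Research is not satisfied.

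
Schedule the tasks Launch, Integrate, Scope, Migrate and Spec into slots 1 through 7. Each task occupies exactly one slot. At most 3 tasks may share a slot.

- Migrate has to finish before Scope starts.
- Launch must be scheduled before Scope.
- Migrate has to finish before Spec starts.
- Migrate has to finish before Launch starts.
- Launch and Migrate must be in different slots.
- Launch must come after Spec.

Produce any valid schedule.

Spec -> 2; Scope -> 4; Launch -> 3; Integrate -> 1; Migrate -> 1

Checking: Migrate(1) before Spec(2); Migrate(1) before Scope(4); Migrate(1) before Launch(3); Spec(2) before Launch(3); Launch(3) before Scope(4); Launch(3) != Migrate(1); max 2 per slot (cap 3).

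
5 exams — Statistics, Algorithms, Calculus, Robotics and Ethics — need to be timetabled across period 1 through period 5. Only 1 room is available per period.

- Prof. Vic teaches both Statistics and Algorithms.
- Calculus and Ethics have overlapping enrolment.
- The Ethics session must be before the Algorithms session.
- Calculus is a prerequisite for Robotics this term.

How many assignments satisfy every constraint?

Splitting on Statistics: it can be period 1 (6), period 2 (6), period 3 (6), period 4 (6), period 5 (6). Listing each branch's schedules as (Algorithms, Calculus, Robotics, Ethics) by period number:
Statistics=period 1: (3,4,5,2) (4,2,5,3) (4,3,5,2) (5,2,3,4) (5,2,4,3) (5,3,4,2) — 6.
Statistics=period 2: (3,4,5,1) (4,1,5,3) (4,3,5,1) (5,1,3,4) (5,1,4,3) (5,3,4,1) — 6.
Statistics=period 3: (2,4,5,1) (4,1,5,2) (4,2,5,1) (5,1,2,4) (5,1,4,2) (5,2,4,1) — 6.
Statistics=period 4: (2,3,5,1) (3,1,5,2) (3,2,5,1) (5,1,2,3) (5,1,3,2) (5,2,3,1) — 6.
Statistics=period 5: (2,3,4,1) (3,1,4,2) (3,2,4,1) (4,1,2,3) (4,1,3,2) (4,2,3,1) — 6.
Summing: 6 + 6 + 6 + 6 + 6 = 30.

30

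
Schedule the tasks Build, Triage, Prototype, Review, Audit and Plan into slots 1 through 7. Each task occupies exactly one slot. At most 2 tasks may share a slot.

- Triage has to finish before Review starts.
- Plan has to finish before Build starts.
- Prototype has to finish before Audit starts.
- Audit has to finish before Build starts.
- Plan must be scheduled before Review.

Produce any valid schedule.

Audit -> 2; Triage -> 2; Prototype -> 1; Review -> 3; Build -> 3; Plan -> 1

Checking: Audit(2) before Build(3); Plan(1) before Build(3); Triage(2) before Review(3); Prototype(1) before Audit(2); Plan(1) before Review(3); max 2 per slot (cap 2).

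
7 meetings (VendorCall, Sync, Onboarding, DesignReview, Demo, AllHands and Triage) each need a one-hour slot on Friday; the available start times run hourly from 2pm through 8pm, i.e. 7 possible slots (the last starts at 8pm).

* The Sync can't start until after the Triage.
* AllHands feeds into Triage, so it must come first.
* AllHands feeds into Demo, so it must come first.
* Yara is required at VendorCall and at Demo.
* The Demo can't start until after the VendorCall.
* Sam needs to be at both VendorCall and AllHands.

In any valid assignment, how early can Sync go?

4pm

Precedence pushes Sync to at least 4pm.
Sync at 4pm is achievable: Onboarding=2pm; Triage=3pm; DesignReview=2pm; Sync=4pm; Demo=4pm; AllHands=2pm; VendorCall=3pm.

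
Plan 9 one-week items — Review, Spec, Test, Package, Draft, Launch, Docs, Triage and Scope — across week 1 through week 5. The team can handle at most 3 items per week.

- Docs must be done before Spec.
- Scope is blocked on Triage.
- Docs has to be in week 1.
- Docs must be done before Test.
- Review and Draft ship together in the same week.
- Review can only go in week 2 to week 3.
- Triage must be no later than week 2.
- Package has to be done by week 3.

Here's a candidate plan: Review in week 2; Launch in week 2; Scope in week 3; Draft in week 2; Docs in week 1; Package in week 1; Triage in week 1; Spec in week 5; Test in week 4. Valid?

Scope is blocked on Triage — holds.
The team can handle at most 3 items per week — holds.
Triage must be no later than week 2 — holds.
Docs must be done before Test — holds.
Docs must be done before Spec — holds.
Package has to be done by week 3 — holds.
Docs has to be in week 1 — holds.
Review and Draft ship together in the same week — holds.
Review can only go in week 2 to week 3 — holds.

Yes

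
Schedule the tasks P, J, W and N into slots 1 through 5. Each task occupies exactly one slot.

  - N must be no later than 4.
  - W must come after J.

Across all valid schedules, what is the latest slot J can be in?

4

Downstream work caps J at 4.
J at 4 is achievable: P=1, J=4, N=1, W=5.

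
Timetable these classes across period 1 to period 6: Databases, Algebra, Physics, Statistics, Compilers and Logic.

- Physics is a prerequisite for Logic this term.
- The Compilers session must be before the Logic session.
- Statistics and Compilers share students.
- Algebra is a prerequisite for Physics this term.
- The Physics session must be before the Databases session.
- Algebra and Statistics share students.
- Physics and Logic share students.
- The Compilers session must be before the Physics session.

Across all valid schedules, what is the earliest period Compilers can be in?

period 1

Downstream work caps Compilers at period 4.
Compilers at period 1 is achievable: Compilers in period 1, Databases in period 3, Statistics in period 2, Physics in period 2, Logic in period 3, Algebra in period 1.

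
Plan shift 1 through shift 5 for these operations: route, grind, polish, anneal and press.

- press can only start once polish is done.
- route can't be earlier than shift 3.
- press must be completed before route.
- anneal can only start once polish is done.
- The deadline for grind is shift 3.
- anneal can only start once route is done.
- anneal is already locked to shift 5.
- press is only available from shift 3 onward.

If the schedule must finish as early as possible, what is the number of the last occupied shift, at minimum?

The precedence chain requires at least 4 distinct shifts.
anneal can't be placed before shift 5, so the schedule must run through at least shift 5.
5 works (last occupied shift: shift 5): for example grind -> shift 1; polish -> shift 1; anneal -> shift 5; press -> shift 3; route -> shift 4.

5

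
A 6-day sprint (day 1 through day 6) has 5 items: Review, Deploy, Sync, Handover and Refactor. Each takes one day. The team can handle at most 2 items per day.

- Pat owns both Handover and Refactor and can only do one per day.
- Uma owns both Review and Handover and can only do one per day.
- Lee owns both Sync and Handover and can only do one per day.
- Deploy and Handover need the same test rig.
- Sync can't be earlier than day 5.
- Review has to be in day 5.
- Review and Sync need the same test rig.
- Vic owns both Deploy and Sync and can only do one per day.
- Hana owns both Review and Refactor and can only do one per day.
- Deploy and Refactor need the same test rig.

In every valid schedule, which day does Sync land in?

day 6

Sync's window is day 5–day 6.
Review is fixed at day 5, and Sync can't share a day with Review.
So Sync must be day 6.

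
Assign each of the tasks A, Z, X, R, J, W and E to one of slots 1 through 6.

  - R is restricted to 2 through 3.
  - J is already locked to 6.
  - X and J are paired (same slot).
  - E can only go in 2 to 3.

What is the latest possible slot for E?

3

E is available from 2; E's own window allows nothing later than 3.
E at 3 is achievable: R=2, E=3, X=6, J=6, Z=1, W=1, A=1.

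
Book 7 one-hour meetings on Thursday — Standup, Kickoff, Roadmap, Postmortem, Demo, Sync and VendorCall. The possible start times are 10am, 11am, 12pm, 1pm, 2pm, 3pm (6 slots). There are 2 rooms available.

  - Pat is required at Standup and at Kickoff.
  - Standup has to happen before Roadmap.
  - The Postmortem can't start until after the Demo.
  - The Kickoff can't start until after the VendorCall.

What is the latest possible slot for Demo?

Downstream work caps Demo at 2pm.
Demo at 2pm is achievable: Kickoff -> 11am; Roadmap -> 11am; VendorCall -> 10am; Standup -> 10am; Sync -> 12pm; Demo -> 2pm; Postmortem -> 3pm.

2pm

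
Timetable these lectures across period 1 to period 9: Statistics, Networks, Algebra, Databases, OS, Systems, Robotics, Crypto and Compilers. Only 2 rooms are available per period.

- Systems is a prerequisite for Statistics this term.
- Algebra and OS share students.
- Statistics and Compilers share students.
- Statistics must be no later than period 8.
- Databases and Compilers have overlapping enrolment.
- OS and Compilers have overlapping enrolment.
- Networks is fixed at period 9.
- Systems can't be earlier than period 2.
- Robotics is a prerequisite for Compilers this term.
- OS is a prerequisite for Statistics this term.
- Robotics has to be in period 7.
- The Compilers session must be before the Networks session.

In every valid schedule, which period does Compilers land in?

period 8

Robotics is fixed at period 7 and must come before Compilers, so Compilers is at least period 8.
Networks is fixed at period 9 and must come after Compilers, so Compilers is at most period 8.
So Compilers must be period 8.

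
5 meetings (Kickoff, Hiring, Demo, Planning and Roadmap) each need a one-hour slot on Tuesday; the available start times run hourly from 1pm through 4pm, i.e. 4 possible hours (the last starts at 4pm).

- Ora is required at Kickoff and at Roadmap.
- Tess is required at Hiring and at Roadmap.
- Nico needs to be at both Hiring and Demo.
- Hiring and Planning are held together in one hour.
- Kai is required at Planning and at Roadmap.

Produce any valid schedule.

Kickoff in 1pm; Hiring in 1pm; Demo in 2pm; Roadmap in 2pm; Planning in 1pm

Checking: Kickoff(1pm) != Roadmap(2pm); Planning(1pm) != Roadmap(2pm); Hiring(1pm) != Demo(2pm); Hiring(1pm) != Roadmap(2pm); Hiring = Planning = 1pm.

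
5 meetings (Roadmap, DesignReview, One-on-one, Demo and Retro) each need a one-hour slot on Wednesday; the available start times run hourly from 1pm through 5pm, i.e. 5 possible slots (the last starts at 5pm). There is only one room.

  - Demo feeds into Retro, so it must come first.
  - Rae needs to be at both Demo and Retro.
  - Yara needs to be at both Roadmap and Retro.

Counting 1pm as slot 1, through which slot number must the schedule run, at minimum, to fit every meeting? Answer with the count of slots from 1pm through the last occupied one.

5

The precedence chain requires at least 2 distinct slots.
With at most 1 per slot and 5 meetings, at least 5 slots are needed.
5 works (last occupied slot: 5pm): for example DesignReview in 4pm, Roadmap in 3pm, Demo in 1pm, One-on-one in 5pm, Retro in 2pm.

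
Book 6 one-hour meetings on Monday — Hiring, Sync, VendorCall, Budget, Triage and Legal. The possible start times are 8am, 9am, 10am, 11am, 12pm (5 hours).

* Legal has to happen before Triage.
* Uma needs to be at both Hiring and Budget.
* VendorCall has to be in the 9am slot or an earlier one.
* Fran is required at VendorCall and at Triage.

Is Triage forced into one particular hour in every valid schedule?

Triage can be 9am (e.g. VendorCall=8am; Budget=9am; Hiring=8am; Sync=8am; Triage=9am; Legal=8am) or 10am (e.g. Sync=8am, Hiring=8am, Budget=9am, Legal=8am, Triage=10am, VendorCall=8am).

No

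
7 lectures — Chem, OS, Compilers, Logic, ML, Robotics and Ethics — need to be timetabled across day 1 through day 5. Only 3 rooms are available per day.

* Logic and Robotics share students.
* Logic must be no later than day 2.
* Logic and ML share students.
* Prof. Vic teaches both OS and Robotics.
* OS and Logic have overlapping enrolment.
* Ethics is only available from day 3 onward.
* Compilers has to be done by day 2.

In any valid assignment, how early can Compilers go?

Compilers's own window allows nothing later than day 2.
Compilers at day 1 is achievable: Ethics -> day 3; Robotics -> day 3; Compilers -> day 1; OS -> day 2; ML -> day 2; Logic -> day 1; Chem -> day 1.

day 1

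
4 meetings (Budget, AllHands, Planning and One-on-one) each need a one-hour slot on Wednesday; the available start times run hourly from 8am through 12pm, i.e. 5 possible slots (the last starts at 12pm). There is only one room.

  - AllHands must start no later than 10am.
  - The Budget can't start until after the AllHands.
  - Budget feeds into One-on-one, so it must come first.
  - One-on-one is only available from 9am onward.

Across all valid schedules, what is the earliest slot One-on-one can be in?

One-on-one is available from 9am; precedence pushes One-on-one to at least 10am.
One-on-one at 10am is achievable: Budget in 9am, Planning in 11am, One-on-one in 10am, AllHands in 8am.

10am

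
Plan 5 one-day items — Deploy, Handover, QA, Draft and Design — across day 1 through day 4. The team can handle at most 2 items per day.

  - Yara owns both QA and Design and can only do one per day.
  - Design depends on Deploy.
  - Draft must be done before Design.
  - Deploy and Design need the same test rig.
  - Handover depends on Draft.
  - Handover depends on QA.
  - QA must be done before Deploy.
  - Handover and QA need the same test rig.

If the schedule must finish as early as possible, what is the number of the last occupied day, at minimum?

The precedence chain requires at least 3 distinct days.
With at most 2 per day and 5 work items, at least 3 days are needed.
3 works (last occupied day: day 3): for example Design in day 3; Handover in day 2; Deploy in day 2; Draft in day 1; QA in day 1.

day 3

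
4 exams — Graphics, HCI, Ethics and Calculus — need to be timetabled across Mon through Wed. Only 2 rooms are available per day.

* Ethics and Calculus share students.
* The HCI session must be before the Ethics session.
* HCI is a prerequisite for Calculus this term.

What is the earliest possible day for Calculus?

Tue

Precedence pushes Calculus to at least Tue.
Calculus at Tue is achievable: Ethics -> Wed, Graphics -> Mon, HCI -> Mon, Calculus -> Tue.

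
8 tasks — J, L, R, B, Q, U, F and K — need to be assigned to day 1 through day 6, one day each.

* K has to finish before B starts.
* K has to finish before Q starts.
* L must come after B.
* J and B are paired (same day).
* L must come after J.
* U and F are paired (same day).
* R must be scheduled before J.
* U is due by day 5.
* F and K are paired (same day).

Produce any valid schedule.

B=day 2; J=day 2; Q=day 2; F=day 1; R=day 1; U=day 1; K=day 1; L=day 3

Checking: R(day 1) before J(day 2); K(day 1) before Q(day 2); B(day 2) before L(day 3); J(day 2) before L(day 3); K(day 1) before B(day 2); J = B = day 2; U = F = day 1; F = K = day 1; U=day 1 in [day 1,day 5].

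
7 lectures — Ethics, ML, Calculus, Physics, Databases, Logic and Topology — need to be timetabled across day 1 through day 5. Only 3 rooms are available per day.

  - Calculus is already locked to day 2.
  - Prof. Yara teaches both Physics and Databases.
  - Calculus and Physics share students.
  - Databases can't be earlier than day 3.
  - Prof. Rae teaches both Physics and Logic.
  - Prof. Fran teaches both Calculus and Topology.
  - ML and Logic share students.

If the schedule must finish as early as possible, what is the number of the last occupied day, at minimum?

With at most 3 per day and 7 lectures, at least 3 days are needed.
Databases can't be placed before day 3, so the schedule must run through at least day 3.
3 works (last occupied day: day 3): for example ML -> day 1, Topology -> day 3, Ethics -> day 1, Calculus -> day 2, Physics -> day 1, Logic -> day 2, Databases -> day 3.

day 3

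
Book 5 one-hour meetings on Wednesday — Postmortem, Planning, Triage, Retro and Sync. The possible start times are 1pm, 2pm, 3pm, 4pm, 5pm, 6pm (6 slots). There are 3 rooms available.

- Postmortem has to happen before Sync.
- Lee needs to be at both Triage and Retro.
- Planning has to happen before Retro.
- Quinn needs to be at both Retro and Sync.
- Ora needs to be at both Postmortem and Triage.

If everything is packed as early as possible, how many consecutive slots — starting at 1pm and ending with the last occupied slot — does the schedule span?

3

The precedence chain requires at least 2 distinct slots.
With at most 3 per slot and 5 meetings, at least 2 slots are needed.
Could 2 slots be enough, i.e. nothing placed later than 2pm? No: Retro must come after Planning (at 1pm or later) → {2pm}; Sync must come after Postmortem (at 1pm or later) → {2pm}; Postmortem must come before Sync (at 2pm or earlier) → {1pm}; Triage can't share with Postmortem (1pm) → {2pm}; Retro can't share with Triage (2pm) → nothing is left.
So 2 slots is not enough.
3 works (last occupied slot: 3pm): for example Planning=1pm, Triage=3pm, Sync=3pm, Postmortem=1pm, Retro=2pm.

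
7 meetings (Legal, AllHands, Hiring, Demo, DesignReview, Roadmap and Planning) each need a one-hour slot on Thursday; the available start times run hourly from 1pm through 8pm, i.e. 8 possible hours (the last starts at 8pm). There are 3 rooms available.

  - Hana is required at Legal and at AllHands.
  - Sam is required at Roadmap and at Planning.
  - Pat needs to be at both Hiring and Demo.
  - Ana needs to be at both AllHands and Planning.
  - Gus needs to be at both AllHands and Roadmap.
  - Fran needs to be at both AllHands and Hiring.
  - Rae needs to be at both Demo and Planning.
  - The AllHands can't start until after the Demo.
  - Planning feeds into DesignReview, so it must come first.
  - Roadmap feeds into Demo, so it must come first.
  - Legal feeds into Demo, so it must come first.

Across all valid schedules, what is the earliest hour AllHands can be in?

3pm

Precedence pushes AllHands to at least 3pm.
AllHands at 3pm is achievable: Hiring in 1pm, Planning in 4pm, Legal in 1pm, Roadmap in 1pm, AllHands in 3pm, DesignReview in 5pm, Demo in 2pm.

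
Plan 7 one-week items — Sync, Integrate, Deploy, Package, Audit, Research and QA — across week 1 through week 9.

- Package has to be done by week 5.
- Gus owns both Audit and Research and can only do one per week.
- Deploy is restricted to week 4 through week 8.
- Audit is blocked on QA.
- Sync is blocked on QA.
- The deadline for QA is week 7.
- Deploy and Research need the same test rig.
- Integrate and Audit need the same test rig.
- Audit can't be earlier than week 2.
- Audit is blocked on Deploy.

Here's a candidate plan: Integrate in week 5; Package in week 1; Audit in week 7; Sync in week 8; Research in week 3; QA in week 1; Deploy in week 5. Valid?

Valid

Deploy is restricted to week 4 through week 8 — holds.
The deadline for QA is week 7 — holds.
Gus owns both Audit and Research and can only do one per week — holds.
Deploy and Research need the same test rig — holds.
Audit is blocked on Deploy — holds.
Integrate and Audit need the same test rig — holds.
Package has to be done by week 5 — holds.
Audit can't be earlier than week 2 — holds.
Sync is blocked on QA — holds.
Audit is blocked on QA — holds.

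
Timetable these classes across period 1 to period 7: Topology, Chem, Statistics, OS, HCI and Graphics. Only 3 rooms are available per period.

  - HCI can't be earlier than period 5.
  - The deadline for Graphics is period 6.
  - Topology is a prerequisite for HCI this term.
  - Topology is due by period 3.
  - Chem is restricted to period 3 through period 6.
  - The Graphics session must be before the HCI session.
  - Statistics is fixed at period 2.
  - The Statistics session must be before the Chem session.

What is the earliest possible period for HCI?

period 5

HCI is available from period 5.
HCI at period 5 is achievable: HCI=period 5, Topology=period 1, Graphics=period 1, Statistics=period 2, OS=period 1, Chem=period 3.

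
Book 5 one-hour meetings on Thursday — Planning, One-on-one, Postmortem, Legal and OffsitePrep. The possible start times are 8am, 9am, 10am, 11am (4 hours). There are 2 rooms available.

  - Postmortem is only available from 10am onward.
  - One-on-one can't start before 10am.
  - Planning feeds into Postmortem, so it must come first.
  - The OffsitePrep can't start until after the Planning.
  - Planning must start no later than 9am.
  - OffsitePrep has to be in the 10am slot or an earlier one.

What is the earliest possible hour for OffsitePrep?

9am

Precedence pushes OffsitePrep to at least 9am; OffsitePrep's own window allows nothing later than 10am.
OffsitePrep at 9am is achievable: One-on-one=10am, Legal=8am, OffsitePrep=9am, Planning=8am, Postmortem=10am.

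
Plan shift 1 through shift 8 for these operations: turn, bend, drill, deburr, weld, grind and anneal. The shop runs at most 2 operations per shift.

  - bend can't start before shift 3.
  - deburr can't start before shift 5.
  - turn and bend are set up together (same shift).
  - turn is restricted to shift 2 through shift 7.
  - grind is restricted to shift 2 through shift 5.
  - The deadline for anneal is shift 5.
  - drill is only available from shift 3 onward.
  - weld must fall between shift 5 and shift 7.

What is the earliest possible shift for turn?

Turn is available from shift 2; turn must be in the same shift as bend, which can't be before shift 3, so turn is at least shift 3; turn's own window allows nothing later than shift 7.
turn at shift 3 is achievable: grind in shift 2; turn in shift 3; anneal in shift 1; weld in shift 5; deburr in shift 5; drill in shift 4; bend in shift 3.

shift 3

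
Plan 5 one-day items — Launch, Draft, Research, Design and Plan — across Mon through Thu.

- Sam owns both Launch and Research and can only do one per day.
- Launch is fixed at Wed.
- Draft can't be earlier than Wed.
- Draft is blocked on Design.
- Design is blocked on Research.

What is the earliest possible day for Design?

Tue

Precedence pushes Design to at least Tue; downstream work caps Design at Wed.
Design at Tue is achievable: Research=Mon, Plan=Mon, Draft=Wed, Design=Tue, Launch=Wed.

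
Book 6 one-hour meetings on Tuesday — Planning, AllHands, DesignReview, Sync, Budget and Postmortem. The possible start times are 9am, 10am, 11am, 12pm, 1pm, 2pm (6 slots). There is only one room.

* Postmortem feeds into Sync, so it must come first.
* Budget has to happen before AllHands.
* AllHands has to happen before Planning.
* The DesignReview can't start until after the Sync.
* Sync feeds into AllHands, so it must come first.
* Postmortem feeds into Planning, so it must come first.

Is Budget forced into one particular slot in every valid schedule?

No

Budget can be 9am (e.g. Budget in 9am; DesignReview in 2pm; Postmortem in 10am; Planning in 1pm; Sync in 11am; AllHands in 12pm) or 10am (e.g. Budget -> 10am; Sync -> 11am; Postmortem -> 9am; DesignReview -> 2pm; Planning -> 1pm; AllHands -> 12pm).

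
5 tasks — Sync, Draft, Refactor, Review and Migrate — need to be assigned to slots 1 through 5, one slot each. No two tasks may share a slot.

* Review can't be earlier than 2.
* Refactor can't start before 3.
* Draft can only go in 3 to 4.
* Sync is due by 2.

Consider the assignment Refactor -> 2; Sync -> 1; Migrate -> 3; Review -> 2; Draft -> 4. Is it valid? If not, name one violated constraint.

Refactor can't start before 3 — violated.
No two tasks may share a slot — violated.
Sync is due by 2 — holds.
Draft can only go in 3 to 4 — holds.
Review can't be earlier than 2 — holds.

Invalid. Refactor can't start before 3.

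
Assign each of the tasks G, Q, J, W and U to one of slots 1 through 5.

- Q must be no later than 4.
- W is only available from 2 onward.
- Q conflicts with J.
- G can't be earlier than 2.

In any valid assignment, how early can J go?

1

J at 1 is achievable: J in 1; U in 1; G in 2; W in 2; Q in 2.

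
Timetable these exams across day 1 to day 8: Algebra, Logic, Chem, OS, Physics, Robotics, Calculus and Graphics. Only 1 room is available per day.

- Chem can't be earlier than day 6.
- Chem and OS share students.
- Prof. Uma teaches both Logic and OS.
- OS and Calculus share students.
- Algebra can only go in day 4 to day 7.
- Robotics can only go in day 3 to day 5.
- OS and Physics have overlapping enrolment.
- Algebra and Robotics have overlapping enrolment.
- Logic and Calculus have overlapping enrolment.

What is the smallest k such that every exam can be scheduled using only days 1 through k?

8

With at most 1 per day and 8 exams, at least 8 days are needed.
Chem can't be placed before day 6, so the schedule must run through at least day 6.
8 works (last occupied day: day 8): for example Robotics=day 3; Graphics=day 8; Algebra=day 4; Chem=day 6; Calculus=day 7; Logic=day 1; OS=day 2; Physics=day 5.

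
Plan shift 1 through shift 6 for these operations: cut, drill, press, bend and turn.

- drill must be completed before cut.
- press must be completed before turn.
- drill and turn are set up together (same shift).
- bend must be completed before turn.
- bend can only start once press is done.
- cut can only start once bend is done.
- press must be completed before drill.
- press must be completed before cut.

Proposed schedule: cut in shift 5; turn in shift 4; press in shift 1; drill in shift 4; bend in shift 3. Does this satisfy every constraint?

Yes

cut can only start once bend is done — holds.
press must be completed before cut — holds.
press must be completed before turn — holds.
press must be completed before drill — holds.
drill and turn are set up together (same shift) — holds.
bend can only start once press is done — holds.
drill must be completed before cut — holds.
bend must be completed before turn — holds.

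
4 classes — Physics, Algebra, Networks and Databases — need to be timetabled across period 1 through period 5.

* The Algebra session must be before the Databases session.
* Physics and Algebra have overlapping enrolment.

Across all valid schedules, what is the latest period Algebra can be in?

Downstream work caps Algebra at period 4.
Algebra at period 4 is achievable: Algebra=period 4, Physics=period 1, Databases=period 5, Networks=period 1.

period 4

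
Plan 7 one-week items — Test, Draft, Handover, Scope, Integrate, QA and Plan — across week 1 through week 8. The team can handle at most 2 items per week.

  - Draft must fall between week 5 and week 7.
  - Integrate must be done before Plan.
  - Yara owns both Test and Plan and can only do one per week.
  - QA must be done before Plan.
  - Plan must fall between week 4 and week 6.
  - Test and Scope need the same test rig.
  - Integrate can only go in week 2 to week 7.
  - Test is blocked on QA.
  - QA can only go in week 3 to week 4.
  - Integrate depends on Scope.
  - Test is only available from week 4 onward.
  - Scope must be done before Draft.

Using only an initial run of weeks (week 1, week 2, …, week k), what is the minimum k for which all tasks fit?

5

The precedence chain requires at least 3 distinct weeks.
With at most 2 per week and 7 tasks, at least 4 weeks are needed.
Draft can't be placed before week 5, so the schedule must run through at least week 5.
5 works (last occupied week: week 5): for example Integrate -> week 2, Test -> week 5, Draft -> week 5, Handover -> week 1, QA -> week 3, Plan -> week 4, Scope -> week 1.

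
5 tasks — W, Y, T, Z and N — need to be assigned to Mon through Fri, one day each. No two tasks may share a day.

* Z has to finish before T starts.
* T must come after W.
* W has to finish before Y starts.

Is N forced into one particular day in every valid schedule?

N can be Mon (e.g. T=Thu; Z=Wed; W=Tue; N=Mon; Y=Fri) or Tue (e.g. Y -> Fri, Z -> Wed, N -> Tue, W -> Mon, T -> Thu).

No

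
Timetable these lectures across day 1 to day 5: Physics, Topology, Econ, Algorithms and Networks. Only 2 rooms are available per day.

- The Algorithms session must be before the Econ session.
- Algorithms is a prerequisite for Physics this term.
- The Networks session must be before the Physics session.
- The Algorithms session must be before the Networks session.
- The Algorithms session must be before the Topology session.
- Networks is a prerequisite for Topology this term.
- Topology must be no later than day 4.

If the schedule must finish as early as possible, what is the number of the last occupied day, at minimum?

The precedence chain requires at least 3 distinct days.
With at most 2 per day and 5 lectures, at least 3 days are needed.
3 works (last occupied day: day 3): for example Physics=day 3, Algorithms=day 1, Econ=day 2, Topology=day 3, Networks=day 2.

3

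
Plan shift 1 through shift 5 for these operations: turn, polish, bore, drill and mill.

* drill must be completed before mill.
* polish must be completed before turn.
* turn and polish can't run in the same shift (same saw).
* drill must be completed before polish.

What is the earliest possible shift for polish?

Precedence pushes polish to at least shift 2; downstream work caps polish at shift 4.
polish at shift 2 is achievable: polish in shift 2; drill in shift 1; bore in shift 1; mill in shift 2; turn in shift 3.

shift 2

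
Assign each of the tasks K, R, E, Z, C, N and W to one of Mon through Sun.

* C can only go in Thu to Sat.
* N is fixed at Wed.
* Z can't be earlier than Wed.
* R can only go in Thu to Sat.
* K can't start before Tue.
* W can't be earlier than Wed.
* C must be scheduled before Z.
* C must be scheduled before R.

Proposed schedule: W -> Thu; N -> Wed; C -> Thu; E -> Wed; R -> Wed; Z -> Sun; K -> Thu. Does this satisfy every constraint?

Z can't be earlier than Wed — holds.
C must be scheduled before R — violated.
C must be scheduled before Z — holds.
C can only go in Thu to Sat — holds.
W can't be earlier than Wed — holds.
N is fixed at Wed — holds.
R can only go in Thu to Sat — violated.
K can't start before Tue — holds.

Invalid. R can only go in Thu to Sat.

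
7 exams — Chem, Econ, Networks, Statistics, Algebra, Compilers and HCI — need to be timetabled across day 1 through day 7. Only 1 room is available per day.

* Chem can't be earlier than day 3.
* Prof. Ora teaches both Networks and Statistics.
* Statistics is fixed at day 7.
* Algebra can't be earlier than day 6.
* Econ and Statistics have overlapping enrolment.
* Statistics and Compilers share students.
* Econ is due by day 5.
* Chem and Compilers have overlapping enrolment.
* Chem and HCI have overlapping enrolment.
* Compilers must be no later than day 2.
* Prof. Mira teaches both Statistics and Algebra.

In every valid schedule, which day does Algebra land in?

Algebra's window is day 6–day 7.
Statistics is fixed at day 7, and Algebra can't share a day with Statistics.
So Algebra must be day 6.

day 6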